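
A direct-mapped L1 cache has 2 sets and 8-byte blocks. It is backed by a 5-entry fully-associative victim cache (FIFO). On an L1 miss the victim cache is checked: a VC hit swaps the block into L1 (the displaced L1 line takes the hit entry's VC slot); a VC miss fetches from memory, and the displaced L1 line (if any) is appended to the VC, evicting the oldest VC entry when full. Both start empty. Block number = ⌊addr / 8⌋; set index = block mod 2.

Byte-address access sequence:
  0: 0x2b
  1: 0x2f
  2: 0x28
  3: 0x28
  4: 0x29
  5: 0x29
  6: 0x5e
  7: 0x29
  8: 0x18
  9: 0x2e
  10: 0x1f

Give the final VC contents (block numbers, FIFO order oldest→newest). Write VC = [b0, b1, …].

VC = [11, 5]

#0 0x2b→b5/s1 MISS; vc=[]
#1 0x2f→b5/s1 L1-HIT; vc=[]
#2 0x28→b5/s1 L1-HIT; vc=[]
#3 0x28→b5/s1 L1-HIT; vc=[]
#4 0x29→b5/s1 L1-HIT; vc=[]
#5 0x29→b5/s1 L1-HIT; vc=[]
#6 0x5e→b11/s1 MISS; vc=[5]
#7 0x29→b5/s1 VC-HIT; vc=[11]
#8 0x18→b3/s1 MISS; vc=[11,5]
#9 0x2e→b5/s1 VC-HIT; vc=[11,3]
#10 0x1f→b3/s1 VC-HIT; vc=[11,5]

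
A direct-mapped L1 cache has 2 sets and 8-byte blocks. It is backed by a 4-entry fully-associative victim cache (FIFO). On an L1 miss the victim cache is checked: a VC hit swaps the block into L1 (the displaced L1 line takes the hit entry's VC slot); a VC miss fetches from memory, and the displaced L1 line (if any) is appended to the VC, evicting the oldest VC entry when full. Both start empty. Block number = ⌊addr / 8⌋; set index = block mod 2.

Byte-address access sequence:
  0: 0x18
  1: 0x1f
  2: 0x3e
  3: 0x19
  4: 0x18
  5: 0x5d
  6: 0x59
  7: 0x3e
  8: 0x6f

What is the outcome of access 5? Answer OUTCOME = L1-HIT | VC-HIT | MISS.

OUTCOME = MISS

  [0] addr=0x18 blk=3 s=1: MISS | VC []
  [1] addr=0x1f blk=3 s=1: L1-HIT | VC []
  [2] addr=0x3e blk=7 s=1: MISS | VC [3]
  [3] addr=0x19 blk=3 s=1: VC-HIT | VC [7]
  [4] addr=0x18 blk=3 s=1: L1-HIT | VC [7]
  [5] addr=0x5d blk=11 s=1: MISS | VC [7, 3]
  [6] addr=0x59 blk=11 s=1: L1-HIT | VC [7, 3]
  [7] addr=0x3e blk=7 s=1: VC-HIT | VC [11, 3]
  [8] addr=0x6f blk=13 s=1: MISS | VC [11, 3, 7]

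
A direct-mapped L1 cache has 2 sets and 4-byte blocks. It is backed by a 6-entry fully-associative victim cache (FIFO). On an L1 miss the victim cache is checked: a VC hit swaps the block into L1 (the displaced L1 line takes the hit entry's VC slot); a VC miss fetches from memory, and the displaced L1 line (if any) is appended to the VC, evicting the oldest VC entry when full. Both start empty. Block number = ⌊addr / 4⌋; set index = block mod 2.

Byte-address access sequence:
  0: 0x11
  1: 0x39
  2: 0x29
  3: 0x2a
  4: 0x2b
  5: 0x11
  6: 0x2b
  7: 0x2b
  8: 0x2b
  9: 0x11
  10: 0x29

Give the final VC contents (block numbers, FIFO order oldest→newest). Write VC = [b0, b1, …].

  [0] addr=0x11 blk=4 s=0: MISS | VC []
  [1] addr=0x39 blk=14 s=0: MISS | VC [4]
  [2] addr=0x29 blk=10 s=0: MISS | VC [4, 14]
  [3] addr=0x2a blk=10 s=0: L1-HIT | VC [4, 14]
  [4] addr=0x2b blk=10 s=0: L1-HIT | VC [4, 14]
  [5] addr=0x11 blk=4 s=0: VC-HIT | VC [10, 14]
  [6] addr=0x2b blk=10 s=0: VC-HIT | VC [4, 14]
  [7] addr=0x2b blk=10 s=0: L1-HIT | VC [4, 14]
  [8] addr=0x2b blk=10 s=0: L1-HIT | VC [4, 14]
  [9] addr=0x11 blk=4 s=0: VC-HIT | VC [10, 14]
  [10] addr=0x29 blk=10 s=0: VC-HIT | VC [4, 14]

VC = [4, 14]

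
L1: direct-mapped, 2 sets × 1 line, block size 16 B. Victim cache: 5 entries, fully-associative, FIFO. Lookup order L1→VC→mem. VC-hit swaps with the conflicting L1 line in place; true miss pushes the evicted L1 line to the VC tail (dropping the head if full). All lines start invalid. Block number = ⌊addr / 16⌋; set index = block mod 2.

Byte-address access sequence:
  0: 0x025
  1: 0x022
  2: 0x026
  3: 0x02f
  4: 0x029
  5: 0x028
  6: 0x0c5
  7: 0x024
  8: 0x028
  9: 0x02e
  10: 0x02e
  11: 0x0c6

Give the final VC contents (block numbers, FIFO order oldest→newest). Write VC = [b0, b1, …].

VC = [2]

#0 0x25→b2/s0 MISS; vc=[]
#1 0x22→b2/s0 L1-HIT; vc=[]
#2 0x26→b2/s0 L1-HIT; vc=[]
#3 0x2f→b2/s0 L1-HIT; vc=[]
#4 0x29→b2/s0 L1-HIT; vc=[]
#5 0x28→b2/s0 L1-HIT; vc=[]
#6 0xc5→b12/s0 MISS; vc=[2]
#7 0x24→b2/s0 VC-HIT; vc=[12]
#8 0x28→b2/s0 L1-HIT; vc=[12]
#9 0x2e→b2/s0 L1-HIT; vc=[12]
#10 0x2e→b2/s0 L1-HIT; vc=[12]
#11 0xc6→b12/s0 VC-HIT; vc=[2]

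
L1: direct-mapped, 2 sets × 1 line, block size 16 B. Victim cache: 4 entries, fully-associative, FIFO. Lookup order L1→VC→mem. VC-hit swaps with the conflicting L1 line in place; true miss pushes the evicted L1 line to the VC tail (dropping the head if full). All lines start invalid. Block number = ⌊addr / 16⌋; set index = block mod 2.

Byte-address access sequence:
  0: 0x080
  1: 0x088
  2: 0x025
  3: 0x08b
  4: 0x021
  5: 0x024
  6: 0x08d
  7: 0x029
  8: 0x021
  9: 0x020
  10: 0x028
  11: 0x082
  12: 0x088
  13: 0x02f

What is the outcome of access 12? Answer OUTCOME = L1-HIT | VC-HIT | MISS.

0: 0x80 (blk 8, set 0) → MISS  vc=[]
1: 0x88 (blk 8, set 0) → L1-HIT  vc=[]
2: 0x25 (blk 2, set 0) → MISS  vc=[8]
3: 0x8b (blk 8, set 0) → VC-HIT  vc=[2]
4: 0x21 (blk 2, set 0) → VC-HIT  vc=[8]
5: 0x24 (blk 2, set 0) → L1-HIT  vc=[8]
6: 0x8d (blk 8, set 0) → VC-HIT  vc=[2]
7: 0x29 (blk 2, set 0) → VC-HIT  vc=[8]
8: 0x21 (blk 2, set 0) → L1-HIT  vc=[8]
9: 0x20 (blk 2, set 0) → L1-HIT  vc=[8]
10: 0x28 (blk 2, set 0) → L1-HIT  vc=[8]
11: 0x82 (blk 8, set 0) → VC-HIT  vc=[2]
12: 0x88 (blk 8, set 0) → L1-HIT  vc=[2]
13: 0x2f (blk 2, set 0) → VC-HIT  vc=[8]

OUTCOME = L1-HIT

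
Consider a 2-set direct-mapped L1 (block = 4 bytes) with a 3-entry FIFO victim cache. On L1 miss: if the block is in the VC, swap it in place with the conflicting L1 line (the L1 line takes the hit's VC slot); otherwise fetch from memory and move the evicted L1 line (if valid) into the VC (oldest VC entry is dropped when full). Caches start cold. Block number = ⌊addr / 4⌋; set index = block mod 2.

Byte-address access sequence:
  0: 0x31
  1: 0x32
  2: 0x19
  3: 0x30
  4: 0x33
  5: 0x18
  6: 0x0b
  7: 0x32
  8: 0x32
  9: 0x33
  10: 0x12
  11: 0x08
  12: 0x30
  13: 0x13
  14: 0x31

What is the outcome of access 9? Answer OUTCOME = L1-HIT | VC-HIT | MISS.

OUTCOME = L1-HIT

#0 0x31→b12/s0 MISS; vc=[]
#1 0x32→b12/s0 L1-HIT; vc=[]
#2 0x19→b6/s0 MISS; vc=[12]
#3 0x30→b12/s0 VC-HIT; vc=[6]
#4 0x33→b12/s0 L1-HIT; vc=[6]
#5 0x18→b6/s0 VC-HIT; vc=[12]
#6 0xb→b2/s0 MISS; vc=[12,6]
#7 0x32→b12/s0 VC-HIT; vc=[2,6]
#8 0x32→b12/s0 L1-HIT; vc=[2,6]
#9 0x33→b12/s0 L1-HIT; vc=[2,6]
#10 0x12→b4/s0 MISS; vc=[2,6,12]
#11 0x8→b2/s0 VC-HIT; vc=[4,6,12]
#12 0x30→b12/s0 VC-HIT; vc=[4,6,2]
#13 0x13→b4/s0 VC-HIT; vc=[12,6,2]
#14 0x31→b12/s0 VC-HIT; vc=[4,6,2]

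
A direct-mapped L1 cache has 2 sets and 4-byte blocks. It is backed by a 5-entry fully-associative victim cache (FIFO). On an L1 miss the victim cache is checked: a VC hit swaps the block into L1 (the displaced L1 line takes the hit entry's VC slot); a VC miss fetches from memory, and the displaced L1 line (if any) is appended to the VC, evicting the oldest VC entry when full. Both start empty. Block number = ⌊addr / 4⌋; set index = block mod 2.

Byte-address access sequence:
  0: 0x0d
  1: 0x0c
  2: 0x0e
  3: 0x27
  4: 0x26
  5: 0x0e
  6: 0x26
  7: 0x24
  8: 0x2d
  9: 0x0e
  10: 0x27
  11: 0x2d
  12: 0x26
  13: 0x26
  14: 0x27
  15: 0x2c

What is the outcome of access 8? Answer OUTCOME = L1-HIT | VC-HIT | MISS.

  [0] addr=0xd blk=3 s=1: MISS | VC []
  [1] addr=0xc blk=3 s=1: L1-HIT | VC []
  [2] addr=0xe blk=3 s=1: L1-HIT | VC []
  [3] addr=0x27 blk=9 s=1: MISS | VC [3]
  [4] addr=0x26 blk=9 s=1: L1-HIT | VC [3]
  [5] addr=0xe blk=3 s=1: VC-HIT | VC [9]
  [6] addr=0x26 blk=9 s=1: VC-HIT | VC [3]
  [7] addr=0x24 blk=9 s=1: L1-HIT | VC [3]
  [8] addr=0x2d blk=11 s=1: MISS | VC [3, 9]
  [9] addr=0xe blk=3 s=1: VC-HIT | VC [11, 9]
  [10] addr=0x27 blk=9 s=1: VC-HIT | VC [11, 3]
  [11] addr=0x2d blk=11 s=1: VC-HIT | VC [9, 3]
  [12] addr=0x26 blk=9 s=1: VC-HIT | VC [11, 3]
  [13] addr=0x26 blk=9 s=1: L1-HIT | VC [11, 3]
  [14] addr=0x27 blk=9 s=1: L1-HIT | VC [11, 3]
  [15] addr=0x2c blk=11 s=1: VC-HIT | VC [9, 3]

OUTCOME = MISS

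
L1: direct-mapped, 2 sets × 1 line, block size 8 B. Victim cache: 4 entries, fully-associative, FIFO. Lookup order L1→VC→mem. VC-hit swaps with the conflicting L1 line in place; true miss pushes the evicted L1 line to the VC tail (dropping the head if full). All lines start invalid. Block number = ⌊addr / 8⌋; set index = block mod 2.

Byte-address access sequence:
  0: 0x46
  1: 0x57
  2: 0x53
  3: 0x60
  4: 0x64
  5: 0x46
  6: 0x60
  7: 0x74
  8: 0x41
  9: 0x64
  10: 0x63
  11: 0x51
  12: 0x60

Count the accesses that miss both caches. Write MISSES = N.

0: 0x46 (blk 8, set 0) → MISS  vc=[]
1: 0x57 (blk 10, set 0) → MISS  vc=[8]
2: 0x53 (blk 10, set 0) → L1-HIT  vc=[8]
3: 0x60 (blk 12, set 0) → MISS  vc=[8, 10]
4: 0x64 (blk 12, set 0) → L1-HIT  vc=[8, 10]
5: 0x46 (blk 8, set 0) → VC-HIT  vc=[12, 10]
6: 0x60 (blk 12, set 0) → VC-HIT  vc=[8, 10]
7: 0x74 (blk 14, set 0) → MISS  vc=[8, 10, 12]
8: 0x41 (blk 8, set 0) → VC-HIT  vc=[14, 10, 12]
9: 0x64 (blk 12, set 0) → VC-HIT  vc=[14, 10, 8]
10: 0x63 (blk 12, set 0) → L1-HIT  vc=[14, 10, 8]
11: 0x51 (blk 10, set 0) → VC-HIT  vc=[14, 12, 8]
12: 0x60 (blk 12, set 0) → VC-HIT  vc=[14, 10, 8]

MISSES = 4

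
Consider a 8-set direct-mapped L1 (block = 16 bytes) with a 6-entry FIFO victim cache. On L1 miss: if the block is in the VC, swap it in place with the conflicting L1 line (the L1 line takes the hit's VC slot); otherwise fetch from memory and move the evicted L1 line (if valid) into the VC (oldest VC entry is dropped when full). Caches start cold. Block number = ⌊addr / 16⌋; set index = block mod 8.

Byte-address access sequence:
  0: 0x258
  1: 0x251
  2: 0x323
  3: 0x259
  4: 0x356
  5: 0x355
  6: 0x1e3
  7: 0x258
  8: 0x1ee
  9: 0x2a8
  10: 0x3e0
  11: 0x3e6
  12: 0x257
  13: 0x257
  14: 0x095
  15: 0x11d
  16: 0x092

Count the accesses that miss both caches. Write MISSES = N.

MISSES = 8

  [0] addr=0x258 blk=37 s=5: MISS | VC []
  [1] addr=0x251 blk=37 s=5: L1-HIT | VC []
  [2] addr=0x323 blk=50 s=2: MISS | VC []
  [3] addr=0x259 blk=37 s=5: L1-HIT | VC []
  [4] addr=0x356 blk=53 s=5: MISS | VC [37]
  [5] addr=0x355 blk=53 s=5: L1-HIT | VC [37]
  [6] addr=0x1e3 blk=30 s=6: MISS | VC [37]
  [7] addr=0x258 blk=37 s=5: VC-HIT | VC [53]
  [8] addr=0x1ee blk=30 s=6: L1-HIT | VC [53]
  [9] addr=0x2a8 blk=42 s=2: MISS | VC [53, 50]
  [10] addr=0x3e0 blk=62 s=6: MISS | VC [53, 50, 30]
  [11] addr=0x3e6 blk=62 s=6: L1-HIT | VC [53, 50, 30]
  [12] addr=0x257 blk=37 s=5: L1-HIT | VC [53, 50, 30]
  [13] addr=0x257 blk=37 s=5: L1-HIT | VC [53, 50, 30]
  [14] addr=0x95 blk=9 s=1: MISS | VC [53, 50, 30]
  [15] addr=0x11d blk=17 s=1: MISS | VC [53, 50, 30, 9]
  [16] addr=0x92 blk=9 s=1: VC-HIT | VC [53, 50, 30, 17]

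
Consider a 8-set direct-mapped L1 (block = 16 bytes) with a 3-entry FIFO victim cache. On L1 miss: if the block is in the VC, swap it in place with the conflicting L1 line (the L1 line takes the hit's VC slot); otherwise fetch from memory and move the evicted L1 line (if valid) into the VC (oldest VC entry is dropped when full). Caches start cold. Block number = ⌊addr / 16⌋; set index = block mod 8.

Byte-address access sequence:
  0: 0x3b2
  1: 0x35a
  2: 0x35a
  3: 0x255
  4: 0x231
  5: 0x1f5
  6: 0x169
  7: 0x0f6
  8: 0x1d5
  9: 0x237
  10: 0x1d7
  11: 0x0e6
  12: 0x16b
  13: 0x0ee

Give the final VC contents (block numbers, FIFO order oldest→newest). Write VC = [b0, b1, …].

0: 0x3b2 (blk 59, set 3) → MISS  vc=[]
1: 0x35a (blk 53, set 5) → MISS  vc=[]
2: 0x35a (blk 53, set 5) → L1-HIT  vc=[]
3: 0x255 (blk 37, set 5) → MISS  vc=[53]
4: 0x231 (blk 35, set 3) → MISS  vc=[53, 59]
5: 0x1f5 (blk 31, set 7) → MISS  vc=[53, 59]
6: 0x169 (blk 22, set 6) → MISS  vc=[53, 59]
7: 0xf6 (blk 15, set 7) → MISS  vc=[53, 59, 31]
8: 0x1d5 (blk 29, set 5) → MISS  vc=[59, 31, 37]
9: 0x237 (blk 35, set 3) → L1-HIT  vc=[59, 31, 37]
10: 0x1d7 (blk 29, set 5) → L1-HIT  vc=[59, 31, 37]
11: 0xe6 (blk 14, set 6) → MISS  vc=[31, 37, 22]
12: 0x16b (blk 22, set 6) → VC-HIT  vc=[31, 37, 14]
13: 0xee (blk 14, set 6) → VC-HIT  vc=[31, 37, 22]

VC = [31, 37, 22]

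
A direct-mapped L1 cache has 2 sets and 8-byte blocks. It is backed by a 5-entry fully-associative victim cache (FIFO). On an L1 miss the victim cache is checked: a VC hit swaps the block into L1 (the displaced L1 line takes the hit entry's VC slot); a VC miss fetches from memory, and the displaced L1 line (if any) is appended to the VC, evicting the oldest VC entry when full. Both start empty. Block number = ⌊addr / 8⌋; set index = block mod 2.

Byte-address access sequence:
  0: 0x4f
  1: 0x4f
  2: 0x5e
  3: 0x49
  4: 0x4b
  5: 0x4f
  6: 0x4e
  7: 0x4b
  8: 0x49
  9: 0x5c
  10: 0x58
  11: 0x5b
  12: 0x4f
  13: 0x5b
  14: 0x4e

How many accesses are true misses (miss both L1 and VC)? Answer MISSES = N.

0: 0x4f (blk 9, set 1) → MISS  vc=[]
1: 0x4f (blk 9, set 1) → L1-HIT  vc=[]
2: 0x5e (blk 11, set 1) → MISS  vc=[9]
3: 0x49 (blk 9, set 1) → VC-HIT  vc=[11]
4: 0x4b (blk 9, set 1) → L1-HIT  vc=[11]
5: 0x4f (blk 9, set 1) → L1-HIT  vc=[11]
6: 0x4e (blk 9, set 1) → L1-HIT  vc=[11]
7: 0x4b (blk 9, set 1) → L1-HIT  vc=[11]
8: 0x49 (blk 9, set 1) → L1-HIT  vc=[11]
9: 0x5c (blk 11, set 1) → VC-HIT  vc=[9]
10: 0x58 (blk 11, set 1) → L1-HIT  vc=[9]
11: 0x5b (blk 11, set 1) → L1-HIT  vc=[9]
12: 0x4f (blk 9, set 1) → VC-HIT  vc=[11]
13: 0x5b (blk 11, set 1) → VC-HIT  vc=[9]
14: 0x4e (blk 9, set 1) → VC-HIT  vc=[11]

MISSES = 2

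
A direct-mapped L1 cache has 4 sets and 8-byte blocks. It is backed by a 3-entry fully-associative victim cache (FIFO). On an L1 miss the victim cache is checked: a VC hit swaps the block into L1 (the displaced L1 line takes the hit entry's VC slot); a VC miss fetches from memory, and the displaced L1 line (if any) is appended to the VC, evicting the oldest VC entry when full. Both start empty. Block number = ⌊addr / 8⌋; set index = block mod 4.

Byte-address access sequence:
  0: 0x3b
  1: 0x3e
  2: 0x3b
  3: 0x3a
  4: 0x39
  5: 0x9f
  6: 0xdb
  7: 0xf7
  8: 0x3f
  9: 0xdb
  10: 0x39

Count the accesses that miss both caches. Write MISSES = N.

MISSES = 4

#0 0x3b→b7/s3 MISS; vc=[]
#1 0x3e→b7/s3 L1-HIT; vc=[]
#2 0x3b→b7/s3 L1-HIT; vc=[]
#3 0x3a→b7/s3 L1-HIT; vc=[]
#4 0x39→b7/s3 L1-HIT; vc=[]
#5 0x9f→b19/s3 MISS; vc=[7]
#6 0xdb→b27/s3 MISS; vc=[7,19]
#7 0xf7→b30/s2 MISS; vc=[7,19]
#8 0x3f→b7/s3 VC-HIT; vc=[27,19]
#9 0xdb→b27/s3 VC-HIT; vc=[7,19]
#10 0x39→b7/s3 VC-HIT; vc=[27,19]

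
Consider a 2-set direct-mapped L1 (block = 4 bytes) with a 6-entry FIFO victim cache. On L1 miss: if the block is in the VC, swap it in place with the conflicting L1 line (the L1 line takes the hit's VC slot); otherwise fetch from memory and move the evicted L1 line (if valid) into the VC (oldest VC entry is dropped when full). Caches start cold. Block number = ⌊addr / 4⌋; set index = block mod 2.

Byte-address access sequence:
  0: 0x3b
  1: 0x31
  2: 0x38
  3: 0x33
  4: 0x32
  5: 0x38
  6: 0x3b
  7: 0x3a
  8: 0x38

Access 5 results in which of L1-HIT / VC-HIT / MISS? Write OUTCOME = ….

#0 0x3b→b14/s0 MISS; vc=[]
#1 0x31→b12/s0 MISS; vc=[14]
#2 0x38→b14/s0 VC-HIT; vc=[12]
#3 0x33→b12/s0 VC-HIT; vc=[14]
#4 0x32→b12/s0 L1-HIT; vc=[14]
#5 0x38→b14/s0 VC-HIT; vc=[12]
#6 0x3b→b14/s0 L1-HIT; vc=[12]
#7 0x3a→b14/s0 L1-HIT; vc=[12]
#8 0x38→b14/s0 L1-HIT; vc=[12]

OUTCOME = VC-HIT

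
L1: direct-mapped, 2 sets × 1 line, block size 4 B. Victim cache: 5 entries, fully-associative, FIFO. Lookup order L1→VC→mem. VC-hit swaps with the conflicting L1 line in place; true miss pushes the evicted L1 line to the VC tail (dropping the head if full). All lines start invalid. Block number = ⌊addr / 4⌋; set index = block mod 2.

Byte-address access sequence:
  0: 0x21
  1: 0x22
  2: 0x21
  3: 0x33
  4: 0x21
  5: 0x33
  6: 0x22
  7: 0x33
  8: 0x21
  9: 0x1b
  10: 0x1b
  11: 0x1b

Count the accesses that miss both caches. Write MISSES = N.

MISSES = 3

#0 0x21→b8/s0 MISS; vc=[]
#1 0x22→b8/s0 L1-HIT; vc=[]
#2 0x21→b8/s0 L1-HIT; vc=[]
#3 0x33→b12/s0 MISS; vc=[8]
#4 0x21→b8/s0 VC-HIT; vc=[12]
#5 0x33→b12/s0 VC-HIT; vc=[8]
#6 0x22→b8/s0 VC-HIT; vc=[12]
#7 0x33→b12/s0 VC-HIT; vc=[8]
#8 0x21→b8/s0 VC-HIT; vc=[12]
#9 0x1b→b6/s0 MISS; vc=[12,8]
#10 0x1b→b6/s0 L1-HIT; vc=[12,8]
#11 0x1b→b6/s0 L1-HIT; vc=[12,8]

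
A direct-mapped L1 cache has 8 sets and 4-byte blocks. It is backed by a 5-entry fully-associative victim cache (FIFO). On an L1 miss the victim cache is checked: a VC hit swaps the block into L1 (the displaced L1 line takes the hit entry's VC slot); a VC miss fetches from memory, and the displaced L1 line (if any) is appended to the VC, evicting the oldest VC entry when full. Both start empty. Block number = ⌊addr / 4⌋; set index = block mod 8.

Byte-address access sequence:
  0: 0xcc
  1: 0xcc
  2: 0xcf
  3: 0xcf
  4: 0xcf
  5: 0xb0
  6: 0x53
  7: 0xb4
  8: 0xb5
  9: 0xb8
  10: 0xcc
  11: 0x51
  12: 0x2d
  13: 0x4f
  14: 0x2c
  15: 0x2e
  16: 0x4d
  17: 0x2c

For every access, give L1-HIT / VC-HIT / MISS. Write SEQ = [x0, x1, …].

0: 0xcc (blk 51, set 3) → MISS  vc=[]
1: 0xcc (blk 51, set 3) → L1-HIT  vc=[]
2: 0xcf (blk 51, set 3) → L1-HIT  vc=[]
3: 0xcf (blk 51, set 3) → L1-HIT  vc=[]
4: 0xcf (blk 51, set 3) → L1-HIT  vc=[]
5: 0xb0 (blk 44, set 4) → MISS  vc=[]
6: 0x53 (blk 20, set 4) → MISS  vc=[44]
7: 0xb4 (blk 45, set 5) → MISS  vc=[44]
8: 0xb5 (blk 45, set 5) → L1-HIT  vc=[44]
9: 0xb8 (blk 46, set 6) → MISS  vc=[44]
10: 0xcc (blk 51, set 3) → L1-HIT  vc=[44]
11: 0x51 (blk 20, set 4) → L1-HIT  vc=[44]
12: 0x2d (blk 11, set 3) → MISS  vc=[44, 51]
13: 0x4f (blk 19, set 3) → MISS  vc=[44, 51, 11]
14: 0x2c (blk 11, set 3) → VC-HIT  vc=[44, 51, 19]
15: 0x2e (blk 11, set 3) → L1-HIT  vc=[44, 51, 19]
16: 0x4d (blk 19, set 3) → VC-HIT  vc=[44, 51, 11]
17: 0x2c (blk 11, set 3) → VC-HIT  vc=[44, 51, 19]

SEQ = [MISS, L1-HIT, L1-HIT, L1-HIT, L1-HIT, MISS, MISS, MISS, L1-HIT, MISS, L1-HIT, L1-HIT, MISS, MISS, VC-HIT, L1-HIT, VC-HIT, VC-HIT]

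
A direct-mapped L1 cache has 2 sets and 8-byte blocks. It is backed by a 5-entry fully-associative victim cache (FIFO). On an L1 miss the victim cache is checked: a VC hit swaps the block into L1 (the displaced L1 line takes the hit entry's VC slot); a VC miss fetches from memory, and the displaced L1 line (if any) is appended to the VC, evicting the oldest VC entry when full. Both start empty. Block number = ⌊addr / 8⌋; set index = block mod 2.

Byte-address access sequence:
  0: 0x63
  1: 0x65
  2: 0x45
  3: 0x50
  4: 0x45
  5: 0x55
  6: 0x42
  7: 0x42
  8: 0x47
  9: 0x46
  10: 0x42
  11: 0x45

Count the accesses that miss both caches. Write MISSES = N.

#0 0x63→b12/s0 MISS; vc=[]
#1 0x65→b12/s0 L1-HIT; vc=[]
#2 0x45→b8/s0 MISS; vc=[12]
#3 0x50→b10/s0 MISS; vc=[12,8]
#4 0x45→b8/s0 VC-HIT; vc=[12,10]
#5 0x55→b10/s0 VC-HIT; vc=[12,8]
#6 0x42→b8/s0 VC-HIT; vc=[12,10]
#7 0x42→b8/s0 L1-HIT; vc=[12,10]
#8 0x47→b8/s0 L1-HIT; vc=[12,10]
#9 0x46→b8/s0 L1-HIT; vc=[12,10]
#10 0x42→b8/s0 L1-HIT; vc=[12,10]
#11 0x45→b8/s0 L1-HIT; vc=[12,10]

MISSES = 3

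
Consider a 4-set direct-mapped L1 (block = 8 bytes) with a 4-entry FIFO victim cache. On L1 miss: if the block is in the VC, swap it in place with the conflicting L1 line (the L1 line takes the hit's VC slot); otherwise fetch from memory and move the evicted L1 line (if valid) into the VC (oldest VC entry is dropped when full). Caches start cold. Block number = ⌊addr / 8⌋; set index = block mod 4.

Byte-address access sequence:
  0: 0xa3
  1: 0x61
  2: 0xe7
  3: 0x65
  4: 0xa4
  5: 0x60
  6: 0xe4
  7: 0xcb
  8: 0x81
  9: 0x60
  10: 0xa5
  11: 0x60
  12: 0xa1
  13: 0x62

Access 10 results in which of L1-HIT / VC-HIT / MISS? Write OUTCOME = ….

OUTCOME = VC-HIT

0: 0xa3 (blk 20, set 0) → MISS  vc=[]
1: 0x61 (blk 12, set 0) → MISS  vc=[20]
2: 0xe7 (blk 28, set 0) → MISS  vc=[20, 12]
3: 0x65 (blk 12, set 0) → VC-HIT  vc=[20, 28]
4: 0xa4 (blk 20, set 0) → VC-HIT  vc=[12, 28]
5: 0x60 (blk 12, set 0) → VC-HIT  vc=[20, 28]
6: 0xe4 (blk 28, set 0) → VC-HIT  vc=[20, 12]
7: 0xcb (blk 25, set 1) → MISS  vc=[20, 12]
8: 0x81 (blk 16, set 0) → MISS  vc=[20, 12, 28]
9: 0x60 (blk 12, set 0) → VC-HIT  vc=[20, 16, 28]
10: 0xa5 (blk 20, set 0) → VC-HIT  vc=[12, 16, 28]
11: 0x60 (blk 12, set 0) → VC-HIT  vc=[20, 16, 28]
12: 0xa1 (blk 20, set 0) → VC-HIT  vc=[12, 16, 28]
13: 0x62 (blk 12, set 0) → VC-HIT  vc=[20, 16, 28]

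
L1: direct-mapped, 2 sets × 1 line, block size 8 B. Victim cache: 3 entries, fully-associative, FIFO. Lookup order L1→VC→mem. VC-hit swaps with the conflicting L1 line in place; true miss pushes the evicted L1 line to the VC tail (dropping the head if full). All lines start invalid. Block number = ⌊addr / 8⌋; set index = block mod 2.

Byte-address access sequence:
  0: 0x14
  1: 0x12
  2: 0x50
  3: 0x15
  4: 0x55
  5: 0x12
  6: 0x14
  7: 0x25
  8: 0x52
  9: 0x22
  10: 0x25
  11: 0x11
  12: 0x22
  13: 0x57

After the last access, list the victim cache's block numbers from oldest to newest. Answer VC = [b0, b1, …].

#0 0x14→b2/s0 MISS; vc=[]
#1 0x12→b2/s0 L1-HIT; vc=[]
#2 0x50→b10/s0 MISS; vc=[2]
#3 0x15→b2/s0 VC-HIT; vc=[10]
#4 0x55→b10/s0 VC-HIT; vc=[2]
#5 0x12→b2/s0 VC-HIT; vc=[10]
#6 0x14→b2/s0 L1-HIT; vc=[10]
#7 0x25→b4/s0 MISS; vc=[10,2]
#8 0x52→b10/s0 VC-HIT; vc=[4,2]
#9 0x22→b4/s0 VC-HIT; vc=[10,2]
#10 0x25→b4/s0 L1-HIT; vc=[10,2]
#11 0x11→b2/s0 VC-HIT; vc=[10,4]
#12 0x22→b4/s0 VC-HIT; vc=[10,2]
#13 0x57→b10/s0 VC-HIT; vc=[4,2]

VC = [4, 2]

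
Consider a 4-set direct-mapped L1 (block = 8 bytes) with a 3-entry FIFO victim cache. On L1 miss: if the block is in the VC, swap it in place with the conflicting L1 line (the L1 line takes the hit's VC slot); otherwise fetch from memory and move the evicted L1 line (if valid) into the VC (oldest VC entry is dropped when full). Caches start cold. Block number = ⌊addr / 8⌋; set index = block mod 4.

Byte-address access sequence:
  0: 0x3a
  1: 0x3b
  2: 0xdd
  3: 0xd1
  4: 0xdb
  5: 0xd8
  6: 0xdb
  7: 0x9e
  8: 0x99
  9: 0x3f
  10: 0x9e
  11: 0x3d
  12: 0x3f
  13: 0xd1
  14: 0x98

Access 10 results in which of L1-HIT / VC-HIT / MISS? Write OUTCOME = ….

  [0] addr=0x3a blk=7 s=3: MISS | VC []
  [1] addr=0x3b blk=7 s=3: L1-HIT | VC []
  [2] addr=0xdd blk=27 s=3: MISS | VC [7]
  [3] addr=0xd1 blk=26 s=2: MISS | VC [7]
  [4] addr=0xdb blk=27 s=3: L1-HIT | VC [7]
  [5] addr=0xd8 blk=27 s=3: L1-HIT | VC [7]
  [6] addr=0xdb blk=27 s=3: L1-HIT | VC [7]
  [7] addr=0x9e blk=19 s=3: MISS | VC [7, 27]
  [8] addr=0x99 blk=19 s=3: L1-HIT | VC [7, 27]
  [9] addr=0x3f blk=7 s=3: VC-HIT | VC [19, 27]
  [10] addr=0x9e blk=19 s=3: VC-HIT | VC [7, 27]
  [11] addr=0x3d blk=7 s=3: VC-HIT | VC [19, 27]
  [12] addr=0x3f blk=7 s=3: L1-HIT | VC [19, 27]
  [13] addr=0xd1 blk=26 s=2: L1-HIT | VC [19, 27]
  [14] addr=0x98 blk=19 s=3: VC-HIT | VC [7, 27]

OUTCOME = VC-HIT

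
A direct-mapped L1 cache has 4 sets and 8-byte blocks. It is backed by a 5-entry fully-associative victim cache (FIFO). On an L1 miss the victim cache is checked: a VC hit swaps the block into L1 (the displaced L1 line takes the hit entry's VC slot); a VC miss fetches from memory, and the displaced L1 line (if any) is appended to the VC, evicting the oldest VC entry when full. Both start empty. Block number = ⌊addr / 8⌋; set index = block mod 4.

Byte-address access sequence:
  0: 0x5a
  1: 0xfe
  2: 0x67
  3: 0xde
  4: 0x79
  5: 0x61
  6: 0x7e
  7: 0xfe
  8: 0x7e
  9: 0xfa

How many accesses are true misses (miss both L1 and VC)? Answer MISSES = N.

MISSES = 5

#0 0x5a→b11/s3 MISS; vc=[]
#1 0xfe→b31/s3 MISS; vc=[11]
#2 0x67→b12/s0 MISS; vc=[11]
#3 0xde→b27/s3 MISS; vc=[11,31]
#4 0x79→b15/s3 MISS; vc=[11,31,27]
#5 0x61→b12/s0 L1-HIT; vc=[11,31,27]
#6 0x7e→b15/s3 L1-HIT; vc=[11,31,27]
#7 0xfe→b31/s3 VC-HIT; vc=[11,15,27]
#8 0x7e→b15/s3 VC-HIT; vc=[11,31,27]
#9 0xfa→b31/s3 VC-HIT; vc=[11,15,27]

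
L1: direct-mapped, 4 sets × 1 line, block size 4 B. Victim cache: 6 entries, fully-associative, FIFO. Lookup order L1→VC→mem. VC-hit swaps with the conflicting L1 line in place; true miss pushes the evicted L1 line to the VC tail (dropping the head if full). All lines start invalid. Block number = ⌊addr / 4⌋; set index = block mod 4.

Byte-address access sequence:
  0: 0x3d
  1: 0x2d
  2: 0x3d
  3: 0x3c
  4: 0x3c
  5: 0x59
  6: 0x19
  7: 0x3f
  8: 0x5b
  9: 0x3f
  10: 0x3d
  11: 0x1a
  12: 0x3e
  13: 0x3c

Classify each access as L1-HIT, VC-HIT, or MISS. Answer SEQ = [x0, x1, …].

  [0] addr=0x3d blk=15 s=3: MISS | VC []
  [1] addr=0x2d blk=11 s=3: MISS | VC [15]
  [2] addr=0x3d blk=15 s=3: VC-HIT | VC [11]
  [3] addr=0x3c blk=15 s=3: L1-HIT | VC [11]
  [4] addr=0x3c blk=15 s=3: L1-HIT | VC [11]
  [5] addr=0x59 blk=22 s=2: MISS | VC [11]
  [6] addr=0x19 blk=6 s=2: MISS | VC [11, 22]
  [7] addr=0x3f blk=15 s=3: L1-HIT | VC [11, 22]
  [8] addr=0x5b blk=22 s=2: VC-HIT | VC [11, 6]
  [9] addr=0x3f blk=15 s=3: L1-HIT | VC [11, 6]
  [10] addr=0x3d blk=15 s=3: L1-HIT | VC [11, 6]
  [11] addr=0x1a blk=6 s=2: VC-HIT | VC [11, 22]
  [12] addr=0x3e blk=15 s=3: L1-HIT | VC [11, 22]
  [13] addr=0x3c blk=15 s=3: L1-HIT | VC [11, 22]

SEQ = [MISS, MISS, VC-HIT, L1-HIT, L1-HIT, MISS, MISS, L1-HIT, VC-HIT, L1-HIT, L1-HIT, VC-HIT, L1-HIT, L1-HIT]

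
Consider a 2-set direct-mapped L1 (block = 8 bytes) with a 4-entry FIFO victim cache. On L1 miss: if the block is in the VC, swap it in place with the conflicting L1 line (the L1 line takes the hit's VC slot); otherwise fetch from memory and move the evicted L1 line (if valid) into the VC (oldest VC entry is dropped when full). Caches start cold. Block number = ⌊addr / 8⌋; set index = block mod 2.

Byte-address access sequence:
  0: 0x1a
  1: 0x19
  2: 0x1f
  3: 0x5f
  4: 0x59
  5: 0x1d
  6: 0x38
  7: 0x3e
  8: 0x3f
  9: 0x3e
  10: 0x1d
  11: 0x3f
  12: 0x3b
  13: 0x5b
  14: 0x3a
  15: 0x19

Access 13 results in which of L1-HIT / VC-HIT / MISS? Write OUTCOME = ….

OUTCOME = VC-HIT

#0 0x1a→b3/s1 MISS; vc=[]
#1 0x19→b3/s1 L1-HIT; vc=[]
#2 0x1f→b3/s1 L1-HIT; vc=[]
#3 0x5f→b11/s1 MISS; vc=[3]
#4 0x59→b11/s1 L1-HIT; vc=[3]
#5 0x1d→b3/s1 VC-HIT; vc=[11]
#6 0x38→b7/s1 MISS; vc=[11,3]
#7 0x3e→b7/s1 L1-HIT; vc=[11,3]
#8 0x3f→b7/s1 L1-HIT; vc=[11,3]
#9 0x3e→b7/s1 L1-HIT; vc=[11,3]
#10 0x1d→b3/s1 VC-HIT; vc=[11,7]
#11 0x3f→b7/s1 VC-HIT; vc=[11,3]
#12 0x3b→b7/s1 L1-HIT; vc=[11,3]
#13 0x5b→b11/s1 VC-HIT; vc=[7,3]
#14 0x3a→b7/s1 VC-HIT; vc=[11,3]
#15 0x19→b3/s1 VC-HIT; vc=[11,7]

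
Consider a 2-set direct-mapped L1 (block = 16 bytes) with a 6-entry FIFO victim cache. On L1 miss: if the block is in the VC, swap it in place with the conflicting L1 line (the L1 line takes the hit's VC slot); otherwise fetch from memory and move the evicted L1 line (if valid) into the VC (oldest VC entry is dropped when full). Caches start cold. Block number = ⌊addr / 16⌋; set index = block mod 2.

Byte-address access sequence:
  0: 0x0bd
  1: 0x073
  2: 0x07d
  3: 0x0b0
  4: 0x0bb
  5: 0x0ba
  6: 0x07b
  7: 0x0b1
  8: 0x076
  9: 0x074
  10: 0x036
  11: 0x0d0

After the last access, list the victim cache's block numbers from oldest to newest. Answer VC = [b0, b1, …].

VC = [11, 7, 3]

  [0] addr=0xbd blk=11 s=1: MISS | VC []
  [1] addr=0x73 blk=7 s=1: MISS | VC [11]
  [2] addr=0x7d blk=7 s=1: L1-HIT | VC [11]
  [3] addr=0xb0 blk=11 s=1: VC-HIT | VC [7]
  [4] addr=0xbb blk=11 s=1: L1-HIT | VC [7]
  [5] addr=0xba blk=11 s=1: L1-HIT | VC [7]
  [6] addr=0x7b blk=7 s=1: VC-HIT | VC [11]
  [7] addr=0xb1 blk=11 s=1: VC-HIT | VC [7]
  [8] addr=0x76 blk=7 s=1: VC-HIT | VC [11]
  [9] addr=0x74 blk=7 s=1: L1-HIT | VC [11]
  [10] addr=0x36 blk=3 s=1: MISS | VC [11, 7]
  [11] addr=0xd0 blk=13 s=1: MISS | VC [11, 7, 3]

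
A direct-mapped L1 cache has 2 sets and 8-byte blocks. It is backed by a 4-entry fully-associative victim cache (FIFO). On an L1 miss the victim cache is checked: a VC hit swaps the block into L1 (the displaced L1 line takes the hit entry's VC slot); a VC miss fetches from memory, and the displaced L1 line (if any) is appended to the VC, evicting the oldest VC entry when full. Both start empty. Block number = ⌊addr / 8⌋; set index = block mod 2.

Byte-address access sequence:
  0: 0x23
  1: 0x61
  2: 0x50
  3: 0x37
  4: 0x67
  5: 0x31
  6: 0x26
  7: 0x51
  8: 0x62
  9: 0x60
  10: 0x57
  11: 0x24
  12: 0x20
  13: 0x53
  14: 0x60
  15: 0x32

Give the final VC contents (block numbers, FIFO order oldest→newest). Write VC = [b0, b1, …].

VC = [12, 10, 4]

0: 0x23 (blk 4, set 0) → MISS  vc=[]
1: 0x61 (blk 12, set 0) → MISS  vc=[4]
2: 0x50 (blk 10, set 0) → MISS  vc=[4, 12]
3: 0x37 (blk 6, set 0) → MISS  vc=[4, 12, 10]
4: 0x67 (blk 12, set 0) → VC-HIT  vc=[4, 6, 10]
5: 0x31 (blk 6, set 0) → VC-HIT  vc=[4, 12, 10]
6: 0x26 (blk 4, set 0) → VC-HIT  vc=[6, 12, 10]
7: 0x51 (blk 10, set 0) → VC-HIT  vc=[6, 12, 4]
8: 0x62 (blk 12, set 0) → VC-HIT  vc=[6, 10, 4]
9: 0x60 (blk 12, set 0) → L1-HIT  vc=[6, 10, 4]
10: 0x57 (blk 10, set 0) → VC-HIT  vc=[6, 12, 4]
11: 0x24 (blk 4, set 0) → VC-HIT  vc=[6, 12, 10]
12: 0x20 (blk 4, set 0) → L1-HIT  vc=[6, 12, 10]
13: 0x53 (blk 10, set 0) → VC-HIT  vc=[6, 12, 4]
14: 0x60 (blk 12, set 0) → VC-HIT  vc=[6, 10, 4]
15: 0x32 (blk 6, set 0) → VC-HIT  vc=[12, 10, 4]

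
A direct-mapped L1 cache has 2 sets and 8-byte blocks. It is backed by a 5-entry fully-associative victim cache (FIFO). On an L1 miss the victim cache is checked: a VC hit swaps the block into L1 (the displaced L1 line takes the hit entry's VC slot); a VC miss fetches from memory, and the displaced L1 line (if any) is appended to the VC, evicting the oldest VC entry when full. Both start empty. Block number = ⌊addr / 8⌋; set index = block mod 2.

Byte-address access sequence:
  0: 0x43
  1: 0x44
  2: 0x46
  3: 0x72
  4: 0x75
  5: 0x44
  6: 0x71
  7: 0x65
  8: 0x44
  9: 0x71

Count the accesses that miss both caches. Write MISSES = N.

#0 0x43→b8/s0 MISS; vc=[]
#1 0x44→b8/s0 L1-HIT; vc=[]
#2 0x46→b8/s0 L1-HIT; vc=[]
#3 0x72→b14/s0 MISS; vc=[8]
#4 0x75→b14/s0 L1-HIT; vc=[8]
#5 0x44→b8/s0 VC-HIT; vc=[14]
#6 0x71→b14/s0 VC-HIT; vc=[8]
#7 0x65→b12/s0 MISS; vc=[8,14]
#8 0x44→b8/s0 VC-HIT; vc=[12,14]
#9 0x71→b14/s0 VC-HIT; vc=[12,8]

MISSES = 3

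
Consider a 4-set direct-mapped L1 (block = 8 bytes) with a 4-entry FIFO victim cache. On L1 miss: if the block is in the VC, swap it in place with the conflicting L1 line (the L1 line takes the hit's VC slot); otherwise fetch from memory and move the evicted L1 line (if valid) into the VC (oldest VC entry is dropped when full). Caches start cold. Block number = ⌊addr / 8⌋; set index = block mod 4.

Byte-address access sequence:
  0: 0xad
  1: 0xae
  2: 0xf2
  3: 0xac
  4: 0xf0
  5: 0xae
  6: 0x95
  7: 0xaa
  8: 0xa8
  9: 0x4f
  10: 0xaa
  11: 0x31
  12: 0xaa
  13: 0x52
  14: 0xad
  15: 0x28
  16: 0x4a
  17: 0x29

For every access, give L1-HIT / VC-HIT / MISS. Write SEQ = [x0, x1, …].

SEQ = [MISS, L1-HIT, MISS, L1-HIT, L1-HIT, L1-HIT, MISS, L1-HIT, L1-HIT, MISS, VC-HIT, MISS, L1-HIT, MISS, L1-HIT, MISS, VC-HIT, VC-HIT]

0: 0xad (blk 21, set 1) → MISS  vc=[]
1: 0xae (blk 21, set 1) → L1-HIT  vc=[]
2: 0xf2 (blk 30, set 2) → MISS  vc=[]
3: 0xac (blk 21, set 1) → L1-HIT  vc=[]
4: 0xf0 (blk 30, set 2) → L1-HIT  vc=[]
5: 0xae (blk 21, set 1) → L1-HIT  vc=[]
6: 0x95 (blk 18, set 2) → MISS  vc=[30]
7: 0xaa (blk 21, set 1) → L1-HIT  vc=[30]
8: 0xa8 (blk 21, set 1) → L1-HIT  vc=[30]
9: 0x4f (blk 9, set 1) → MISS  vc=[30, 21]
10: 0xaa (blk 21, set 1) → VC-HIT  vc=[30, 9]
11: 0x31 (blk 6, set 2) → MISS  vc=[30, 9, 18]
12: 0xaa (blk 21, set 1) → L1-HIT  vc=[30, 9, 18]
13: 0x52 (blk 10, set 2) → MISS  vc=[30, 9, 18, 6]
14: 0xad (blk 21, set 1) → L1-HIT  vc=[30, 9, 18, 6]
15: 0x28 (blk 5, set 1) → MISS  vc=[9, 18, 6, 21]
16: 0x4a (blk 9, set 1) → VC-HIT  vc=[5, 18, 6, 21]
17: 0x29 (blk 5, set 1) → VC-HIT  vc=[9, 18, 6, 21]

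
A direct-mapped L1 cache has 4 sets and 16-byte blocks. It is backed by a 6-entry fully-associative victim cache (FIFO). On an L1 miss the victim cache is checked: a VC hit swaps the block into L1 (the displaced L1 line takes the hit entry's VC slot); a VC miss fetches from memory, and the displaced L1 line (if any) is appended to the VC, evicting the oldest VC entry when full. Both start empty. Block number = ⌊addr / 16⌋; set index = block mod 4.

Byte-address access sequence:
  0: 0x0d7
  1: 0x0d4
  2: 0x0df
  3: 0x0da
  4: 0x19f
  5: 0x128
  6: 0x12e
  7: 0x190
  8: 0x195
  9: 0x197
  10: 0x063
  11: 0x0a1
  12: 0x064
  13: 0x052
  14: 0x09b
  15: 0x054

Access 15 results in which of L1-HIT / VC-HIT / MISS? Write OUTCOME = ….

  [0] addr=0xd7 blk=13 s=1: MISS | VC []
  [1] addr=0xd4 blk=13 s=1: L1-HIT | VC []
  [2] addr=0xdf blk=13 s=1: L1-HIT | VC []
  [3] addr=0xda blk=13 s=1: L1-HIT | VC []
  [4] addr=0x19f blk=25 s=1: MISS | VC [13]
  [5] addr=0x128 blk=18 s=2: MISS | VC [13]
  [6] addr=0x12e blk=18 s=2: L1-HIT | VC [13]
  [7] addr=0x190 blk=25 s=1: L1-HIT | VC [13]
  [8] addr=0x195 blk=25 s=1: L1-HIT | VC [13]
  [9] addr=0x197 blk=25 s=1: L1-HIT | VC [13]
  [10] addr=0x63 blk=6 s=2: MISS | VC [13, 18]
  [11] addr=0xa1 blk=10 s=2: MISS | VC [13, 18, 6]
  [12] addr=0x64 blk=6 s=2: VC-HIT | VC [13, 18, 10]
  [13] addr=0x52 blk=5 s=1: MISS | VC [13, 18, 10, 25]
  [14] addr=0x9b blk=9 s=1: MISS | VC [13, 18, 10, 25, 5]
  [15] addr=0x54 blk=5 s=1: VC-HIT | VC [13, 18, 10, 25, 9]

OUTCOME = VC-HIT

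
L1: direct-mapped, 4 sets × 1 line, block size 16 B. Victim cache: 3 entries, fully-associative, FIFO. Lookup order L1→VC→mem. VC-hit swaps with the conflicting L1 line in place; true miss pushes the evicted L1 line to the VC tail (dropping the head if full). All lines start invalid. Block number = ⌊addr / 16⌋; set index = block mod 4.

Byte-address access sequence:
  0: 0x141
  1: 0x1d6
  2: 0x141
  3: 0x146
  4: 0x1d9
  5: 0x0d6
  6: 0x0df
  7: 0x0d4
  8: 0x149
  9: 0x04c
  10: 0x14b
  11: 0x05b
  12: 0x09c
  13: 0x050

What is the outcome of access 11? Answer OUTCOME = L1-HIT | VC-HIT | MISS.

0: 0x141 (blk 20, set 0) → MISS  vc=[]
1: 0x1d6 (blk 29, set 1) → MISS  vc=[]
2: 0x141 (blk 20, set 0) → L1-HIT  vc=[]
3: 0x146 (blk 20, set 0) → L1-HIT  vc=[]
4: 0x1d9 (blk 29, set 1) → L1-HIT  vc=[]
5: 0xd6 (blk 13, set 1) → MISS  vc=[29]
6: 0xdf (blk 13, set 1) → L1-HIT  vc=[29]
7: 0xd4 (blk 13, set 1) → L1-HIT  vc=[29]
8: 0x149 (blk 20, set 0) → L1-HIT  vc=[29]
9: 0x4c (blk 4, set 0) → MISS  vc=[29, 20]
10: 0x14b (blk 20, set 0) → VC-HIT  vc=[29, 4]
11: 0x5b (blk 5, set 1) → MISS  vc=[29, 4, 13]
12: 0x9c (blk 9, set 1) → MISS  vc=[4, 13, 5]
13: 0x50 (blk 5, set 1) → VC-HIT  vc=[4, 13, 9]

OUTCOME = MISS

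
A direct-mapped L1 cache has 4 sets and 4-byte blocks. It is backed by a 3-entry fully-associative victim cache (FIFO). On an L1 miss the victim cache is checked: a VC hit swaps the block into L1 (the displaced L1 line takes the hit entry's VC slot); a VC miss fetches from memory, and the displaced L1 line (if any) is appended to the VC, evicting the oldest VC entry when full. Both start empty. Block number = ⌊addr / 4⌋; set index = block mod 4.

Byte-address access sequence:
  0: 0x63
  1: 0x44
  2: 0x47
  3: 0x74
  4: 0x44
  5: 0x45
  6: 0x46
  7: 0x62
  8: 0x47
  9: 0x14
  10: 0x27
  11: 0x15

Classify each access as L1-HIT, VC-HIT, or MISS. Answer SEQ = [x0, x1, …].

SEQ = [MISS, MISS, L1-HIT, MISS, VC-HIT, L1-HIT, L1-HIT, L1-HIT, L1-HIT, MISS, MISS, VC-HIT]

  [0] addr=0x63 blk=24 s=0: MISS | VC []
  [1] addr=0x44 blk=17 s=1: MISS | VC []
  [2] addr=0x47 blk=17 s=1: L1-HIT | VC []
  [3] addr=0x74 blk=29 s=1: MISS | VC [17]
  [4] addr=0x44 blk=17 s=1: VC-HIT | VC [29]
  [5] addr=0x45 blk=17 s=1: L1-HIT | VC [29]
  [6] addr=0x46 blk=17 s=1: L1-HIT | VC [29]
  [7] addr=0x62 blk=24 s=0: L1-HIT | VC [29]
  [8] addr=0x47 blk=17 s=1: L1-HIT | VC [29]
  [9] addr=0x14 blk=5 s=1: MISS | VC [29, 17]
  [10] addr=0x27 blk=9 s=1: MISS | VC [29, 17, 5]
  [11] addr=0x15 blk=5 s=1: VC-HIT | VC [29, 17, 9]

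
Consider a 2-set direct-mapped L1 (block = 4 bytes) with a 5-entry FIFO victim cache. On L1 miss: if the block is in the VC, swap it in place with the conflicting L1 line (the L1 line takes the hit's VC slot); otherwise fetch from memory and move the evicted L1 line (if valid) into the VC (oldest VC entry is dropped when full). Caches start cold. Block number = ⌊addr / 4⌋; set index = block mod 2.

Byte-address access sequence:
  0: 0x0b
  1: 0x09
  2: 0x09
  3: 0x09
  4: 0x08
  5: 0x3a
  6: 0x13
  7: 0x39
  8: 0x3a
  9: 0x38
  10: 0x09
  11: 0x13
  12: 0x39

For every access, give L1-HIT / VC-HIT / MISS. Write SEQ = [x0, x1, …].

0: 0xb (blk 2, set 0) → MISS  vc=[]
1: 0x9 (blk 2, set 0) → L1-HIT  vc=[]
2: 0x9 (blk 2, set 0) → L1-HIT  vc=[]
3: 0x9 (blk 2, set 0) → L1-HIT  vc=[]
4: 0x8 (blk 2, set 0) → L1-HIT  vc=[]
5: 0x3a (blk 14, set 0) → MISS  vc=[2]
6: 0x13 (blk 4, set 0) → MISS  vc=[2, 14]
7: 0x39 (blk 14, set 0) → VC-HIT  vc=[2, 4]
8: 0x3a (blk 14, set 0) → L1-HIT  vc=[2, 4]
9: 0x38 (blk 14, set 0) → L1-HIT  vc=[2, 4]
10: 0x9 (blk 2, set 0) → VC-HIT  vc=[14, 4]
11: 0x13 (blk 4, set 0) → VC-HIT  vc=[14, 2]
12: 0x39 (blk 14, set 0) → VC-HIT  vc=[4, 2]

SEQ = [MISS, L1-HIT, L1-HIT, L1-HIT, L1-HIT, MISS, MISS, VC-HIT, L1-HIT, L1-HIT, VC-HIT, VC-HIT, VC-HIT]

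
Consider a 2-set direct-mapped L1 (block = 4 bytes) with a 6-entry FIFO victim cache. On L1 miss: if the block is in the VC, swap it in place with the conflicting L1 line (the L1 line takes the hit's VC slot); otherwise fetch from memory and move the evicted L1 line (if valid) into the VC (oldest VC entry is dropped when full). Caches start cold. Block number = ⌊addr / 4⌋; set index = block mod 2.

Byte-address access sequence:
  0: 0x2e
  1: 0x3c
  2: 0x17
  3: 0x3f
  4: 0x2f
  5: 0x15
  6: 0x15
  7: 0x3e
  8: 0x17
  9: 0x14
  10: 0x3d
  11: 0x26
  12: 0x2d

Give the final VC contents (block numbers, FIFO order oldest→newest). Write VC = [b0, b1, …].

0: 0x2e (blk 11, set 1) → MISS  vc=[]
1: 0x3c (blk 15, set 1) → MISS  vc=[11]
2: 0x17 (blk 5, set 1) → MISS  vc=[11, 15]
3: 0x3f (blk 15, set 1) → VC-HIT  vc=[11, 5]
4: 0x2f (blk 11, set 1) → VC-HIT  vc=[15, 5]
5: 0x15 (blk 5, set 1) → VC-HIT  vc=[15, 11]
6: 0x15 (blk 5, set 1) → L1-HIT  vc=[15, 11]
7: 0x3e (blk 15, set 1) → VC-HIT  vc=[5, 11]
8: 0x17 (blk 5, set 1) → VC-HIT  vc=[15, 11]
9: 0x14 (blk 5, set 1) → L1-HIT  vc=[15, 11]
10: 0x3d (blk 15, set 1) → VC-HIT  vc=[5, 11]
11: 0x26 (blk 9, set 1) → MISS  vc=[5, 11, 15]
12: 0x2d (blk 11, set 1) → VC-HIT  vc=[5, 9, 15]

VC = [5, 9, 15]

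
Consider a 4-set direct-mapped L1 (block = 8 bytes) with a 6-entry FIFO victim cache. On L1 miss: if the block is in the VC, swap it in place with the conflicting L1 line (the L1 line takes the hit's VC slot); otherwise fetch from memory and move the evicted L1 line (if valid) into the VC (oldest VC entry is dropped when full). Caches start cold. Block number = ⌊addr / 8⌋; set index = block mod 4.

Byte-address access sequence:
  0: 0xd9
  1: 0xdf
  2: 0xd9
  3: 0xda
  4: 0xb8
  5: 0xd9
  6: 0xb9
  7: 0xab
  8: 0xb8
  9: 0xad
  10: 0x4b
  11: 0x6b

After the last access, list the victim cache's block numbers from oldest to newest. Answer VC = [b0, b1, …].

VC = [27, 21, 9]

  [0] addr=0xd9 blk=27 s=3: MISS | VC []
  [1] addr=0xdf blk=27 s=3: L1-HIT | VC []
  [2] addr=0xd9 blk=27 s=3: L1-HIT | VC []
  [3] addr=0xda blk=27 s=3: L1-HIT | VC []
  [4] addr=0xb8 blk=23 s=3: MISS | VC [27]
  [5] addr=0xd9 blk=27 s=3: VC-HIT | VC [23]
  [6] addr=0xb9 blk=23 s=3: VC-HIT | VC [27]
  [7] addr=0xab blk=21 s=1: MISS | VC [27]
  [8] addr=0xb8 blk=23 s=3: L1-HIT | VC [27]
  [9] addr=0xad blk=21 s=1: L1-HIT | VC [27]
  [10] addr=0x4b blk=9 s=1: MISS | VC [27, 21]
  [11] addr=0x6b blk=13 s=1: MISS | VC [27, 21, 9]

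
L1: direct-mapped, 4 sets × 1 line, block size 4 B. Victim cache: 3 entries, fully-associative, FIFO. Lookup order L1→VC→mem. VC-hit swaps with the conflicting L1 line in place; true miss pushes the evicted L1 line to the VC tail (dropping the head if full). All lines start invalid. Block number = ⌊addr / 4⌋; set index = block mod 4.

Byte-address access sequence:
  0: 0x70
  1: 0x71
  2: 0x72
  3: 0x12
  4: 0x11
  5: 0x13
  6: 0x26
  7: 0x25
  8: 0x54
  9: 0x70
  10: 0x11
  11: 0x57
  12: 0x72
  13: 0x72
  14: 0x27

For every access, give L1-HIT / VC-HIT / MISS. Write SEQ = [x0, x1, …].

0: 0x70 (blk 28, set 0) → MISS  vc=[]
1: 0x71 (blk 28, set 0) → L1-HIT  vc=[]
2: 0x72 (blk 28, set 0) → L1-HIT  vc=[]
3: 0x12 (blk 4, set 0) → MISS  vc=[28]
4: 0x11 (blk 4, set 0) → L1-HIT  vc=[28]
5: 0x13 (blk 4, set 0) → L1-HIT  vc=[28]
6: 0x26 (blk 9, set 1) → MISS  vc=[28]
7: 0x25 (blk 9, set 1) → L1-HIT  vc=[28]
8: 0x54 (blk 21, set 1) → MISS  vc=[28, 9]
9: 0x70 (blk 28, set 0) → VC-HIT  vc=[4, 9]
10: 0x11 (blk 4, set 0) → VC-HIT  vc=[28, 9]
11: 0x57 (blk 21, set 1) → L1-HIT  vc=[28, 9]
12: 0x72 (blk 28, set 0) → VC-HIT  vc=[4, 9]
13: 0x72 (blk 28, set 0) → L1-HIT  vc=[4, 9]
14: 0x27 (blk 9, set 1) → VC-HIT  vc=[4, 21]

SEQ = [MISS, L1-HIT, L1-HIT, MISS, L1-HIT, L1-HIT, MISS, L1-HIT, MISS, VC-HIT, VC-HIT, L1-HIT, VC-HIT, L1-HIT, VC-HIT]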